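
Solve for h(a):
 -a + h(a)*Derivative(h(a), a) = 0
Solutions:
 h(a) = -sqrt(C1 + a^2)
 h(a) = sqrt(C1 + a^2)


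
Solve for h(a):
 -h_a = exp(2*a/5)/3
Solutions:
 h(a) = C1 - 5*exp(2*a/5)/6


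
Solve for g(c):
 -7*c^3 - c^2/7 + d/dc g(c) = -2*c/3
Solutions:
 g(c) = C1 + 7*c^4/4 + c^3/21 - c^2/3


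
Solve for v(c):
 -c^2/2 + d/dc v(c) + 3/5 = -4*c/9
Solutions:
 v(c) = C1 + c^3/6 - 2*c^2/9 - 3*c/5


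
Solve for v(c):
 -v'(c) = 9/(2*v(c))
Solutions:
 v(c) = -sqrt(C1 - 9*c)
 v(c) = sqrt(C1 - 9*c)


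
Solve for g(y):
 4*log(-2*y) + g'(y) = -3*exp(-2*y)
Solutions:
 g(y) = C1 - 4*y*log(-y) + 4*y*(1 - log(2)) + 3*exp(-2*y)/2


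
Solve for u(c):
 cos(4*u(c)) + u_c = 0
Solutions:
 u(c) = -asin((C1 + exp(8*c))/(C1 - exp(8*c)))/4 + pi/4
 u(c) = asin((C1 + exp(8*c))/(C1 - exp(8*c)))/4


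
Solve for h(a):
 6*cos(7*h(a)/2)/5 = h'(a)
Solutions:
 -6*a/5 - log(sin(7*h(a)/2) - 1)/7 + log(sin(7*h(a)/2) + 1)/7 = C1


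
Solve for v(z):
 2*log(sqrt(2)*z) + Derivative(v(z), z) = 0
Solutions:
 v(z) = C1 - 2*z*log(z) - z*log(2) + 2*z


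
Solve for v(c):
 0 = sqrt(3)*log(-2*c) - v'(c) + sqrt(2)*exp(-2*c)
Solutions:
 v(c) = C1 + sqrt(3)*c*log(-c) + sqrt(3)*c*(-1 + log(2)) - sqrt(2)*exp(-2*c)/2


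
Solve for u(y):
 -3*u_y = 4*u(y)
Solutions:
 u(y) = C1*exp(-4*y/3)


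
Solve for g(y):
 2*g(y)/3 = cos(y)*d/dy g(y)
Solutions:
 g(y) = C1*(sin(y) + 1)^(1/3)/(sin(y) - 1)^(1/3)


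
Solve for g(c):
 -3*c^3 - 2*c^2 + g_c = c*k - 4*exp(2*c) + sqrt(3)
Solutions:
 g(c) = C1 + 3*c^4/4 + 2*c^3/3 + c^2*k/2 + sqrt(3)*c - 2*exp(2*c)


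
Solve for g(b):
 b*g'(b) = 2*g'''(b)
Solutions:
 g(b) = C1 + Integral(C2*airyai(2^(2/3)*b/2) + C3*airybi(2^(2/3)*b/2), b)


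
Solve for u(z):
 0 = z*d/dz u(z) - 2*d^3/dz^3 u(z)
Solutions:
 u(z) = C1 + Integral(C2*airyai(2^(2/3)*z/2) + C3*airybi(2^(2/3)*z/2), z)


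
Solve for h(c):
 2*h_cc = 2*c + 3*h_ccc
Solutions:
 h(c) = C1 + C2*c + C3*exp(2*c/3) + c^3/6 + 3*c^2/4


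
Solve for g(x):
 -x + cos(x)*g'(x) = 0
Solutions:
 g(x) = C1 + Integral(x/cos(x), x)


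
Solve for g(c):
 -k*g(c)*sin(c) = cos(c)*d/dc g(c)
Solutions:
 g(c) = C1*exp(k*log(cos(c)))


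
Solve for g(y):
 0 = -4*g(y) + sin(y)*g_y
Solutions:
 g(y) = C1*(cos(y)^2 - 2*cos(y) + 1)/(cos(y)^2 + 2*cos(y) + 1)


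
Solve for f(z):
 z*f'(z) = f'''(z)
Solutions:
 f(z) = C1 + Integral(C2*airyai(z) + C3*airybi(z), z)


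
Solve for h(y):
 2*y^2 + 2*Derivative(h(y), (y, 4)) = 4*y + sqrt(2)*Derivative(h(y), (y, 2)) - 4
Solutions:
 h(y) = C1 + C2*y + C3*exp(-2^(3/4)*y/2) + C4*exp(2^(3/4)*y/2) + sqrt(2)*y^4/12 - sqrt(2)*y^3/3 + y^2*(sqrt(2) + 2)


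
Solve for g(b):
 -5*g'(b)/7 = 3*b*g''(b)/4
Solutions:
 g(b) = C1 + C2*b^(1/21)


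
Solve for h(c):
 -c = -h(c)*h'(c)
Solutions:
 h(c) = -sqrt(C1 + c^2)
 h(c) = sqrt(C1 + c^2)


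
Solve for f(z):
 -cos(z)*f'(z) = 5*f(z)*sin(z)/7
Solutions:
 f(z) = C1*cos(z)^(5/7)


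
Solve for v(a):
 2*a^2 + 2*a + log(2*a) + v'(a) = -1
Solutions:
 v(a) = C1 - 2*a^3/3 - a^2 - a*log(a) - a*log(2)


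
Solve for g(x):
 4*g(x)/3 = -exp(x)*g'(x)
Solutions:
 g(x) = C1*exp(4*exp(-x)/3)


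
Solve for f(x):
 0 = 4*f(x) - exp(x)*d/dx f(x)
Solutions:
 f(x) = C1*exp(-4*exp(-x))


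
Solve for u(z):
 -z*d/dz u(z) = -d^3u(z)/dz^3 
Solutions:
 u(z) = C1 + Integral(C2*airyai(z) + C3*airybi(z), z)


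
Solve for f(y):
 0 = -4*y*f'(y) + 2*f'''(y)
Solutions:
 f(y) = C1 + Integral(C2*airyai(2^(1/3)*y) + C3*airybi(2^(1/3)*y), y)


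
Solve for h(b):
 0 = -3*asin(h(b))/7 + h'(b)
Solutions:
 Integral(1/asin(_y), (_y, h(b))) = C1 + 3*b/7


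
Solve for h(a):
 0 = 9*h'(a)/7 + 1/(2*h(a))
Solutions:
 h(a) = -sqrt(C1 - 7*a)/3
 h(a) = sqrt(C1 - 7*a)/3


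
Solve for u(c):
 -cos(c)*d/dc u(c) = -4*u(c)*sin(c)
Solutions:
 u(c) = C1/cos(c)^4


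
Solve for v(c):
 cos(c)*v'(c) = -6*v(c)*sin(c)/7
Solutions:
 v(c) = C1*cos(c)^(6/7)


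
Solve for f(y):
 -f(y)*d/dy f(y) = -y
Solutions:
 f(y) = -sqrt(C1 + y^2)
 f(y) = sqrt(C1 + y^2)


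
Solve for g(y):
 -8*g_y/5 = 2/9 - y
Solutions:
 g(y) = C1 + 5*y^2/16 - 5*y/36


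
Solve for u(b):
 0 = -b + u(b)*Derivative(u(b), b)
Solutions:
 u(b) = -sqrt(C1 + b^2)
 u(b) = sqrt(C1 + b^2)


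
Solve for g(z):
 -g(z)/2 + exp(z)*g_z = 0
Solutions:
 g(z) = C1*exp(-exp(-z)/2)


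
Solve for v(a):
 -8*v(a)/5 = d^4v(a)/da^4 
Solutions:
 v(a) = (C1*sin(2^(1/4)*5^(3/4)*a/5) + C2*cos(2^(1/4)*5^(3/4)*a/5))*exp(-2^(1/4)*5^(3/4)*a/5) + (C3*sin(2^(1/4)*5^(3/4)*a/5) + C4*cos(2^(1/4)*5^(3/4)*a/5))*exp(2^(1/4)*5^(3/4)*a/5)


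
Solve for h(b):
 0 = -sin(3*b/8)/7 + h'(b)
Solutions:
 h(b) = C1 - 8*cos(3*b/8)/21


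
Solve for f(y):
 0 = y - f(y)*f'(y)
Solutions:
 f(y) = -sqrt(C1 + y^2)
 f(y) = sqrt(C1 + y^2)


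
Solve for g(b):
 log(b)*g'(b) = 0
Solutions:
 g(b) = C1


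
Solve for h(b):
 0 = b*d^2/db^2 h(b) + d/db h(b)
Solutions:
 h(b) = C1 + C2*log(b)


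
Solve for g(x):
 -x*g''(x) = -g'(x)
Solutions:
 g(x) = C1 + C2*x^2


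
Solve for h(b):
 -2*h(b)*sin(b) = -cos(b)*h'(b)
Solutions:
 h(b) = C1/cos(b)^2


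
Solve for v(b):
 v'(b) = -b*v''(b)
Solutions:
 v(b) = C1 + C2*log(b)


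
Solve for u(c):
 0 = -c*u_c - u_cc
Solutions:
 u(c) = C1 + C2*erf(sqrt(2)*c/2)


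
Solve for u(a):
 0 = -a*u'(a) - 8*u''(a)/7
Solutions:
 u(a) = C1 + C2*erf(sqrt(7)*a/4)


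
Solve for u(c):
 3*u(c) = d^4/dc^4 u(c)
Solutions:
 u(c) = C1*exp(-3^(1/4)*c) + C2*exp(3^(1/4)*c) + C3*sin(3^(1/4)*c) + C4*cos(3^(1/4)*c)


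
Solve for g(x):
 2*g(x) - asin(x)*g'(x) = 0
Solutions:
 g(x) = C1*exp(2*Integral(1/asin(x), x))


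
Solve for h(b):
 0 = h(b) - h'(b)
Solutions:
 h(b) = C1*exp(b)


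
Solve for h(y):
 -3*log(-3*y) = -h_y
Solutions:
 h(y) = C1 + 3*y*log(-y) + 3*y*(-1 + log(3))


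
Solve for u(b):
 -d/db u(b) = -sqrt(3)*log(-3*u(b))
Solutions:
 -sqrt(3)*Integral(1/(log(-_y) + log(3)), (_y, u(b)))/3 = C1 - b


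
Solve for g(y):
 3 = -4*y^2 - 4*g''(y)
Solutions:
 g(y) = C1 + C2*y - y^4/12 - 3*y^2/8


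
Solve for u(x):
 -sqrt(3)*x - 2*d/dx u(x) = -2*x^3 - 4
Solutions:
 u(x) = C1 + x^4/4 - sqrt(3)*x^2/4 + 2*x


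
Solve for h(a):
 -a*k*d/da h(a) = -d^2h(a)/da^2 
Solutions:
 h(a) = Piecewise((-sqrt(2)*sqrt(pi)*C1*erf(sqrt(2)*a*sqrt(-k)/2)/(2*sqrt(-k)) - C2, (k > 0) | (k < 0)), (-C1*a - C2, True))


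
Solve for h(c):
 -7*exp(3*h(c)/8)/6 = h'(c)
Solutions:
 h(c) = 8*log(1/(C1 + 7*c))/3 + 32*log(2)/3
 h(c) = 8*log(2^(1/3)*(-1 - sqrt(3)*I)*(1/(C1 + 7*c))^(1/3))
 h(c) = 8*log(2^(1/3)*(-1 + sqrt(3)*I)*(1/(C1 + 7*c))^(1/3))


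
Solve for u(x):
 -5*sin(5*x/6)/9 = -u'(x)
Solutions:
 u(x) = C1 - 2*cos(5*x/6)/3


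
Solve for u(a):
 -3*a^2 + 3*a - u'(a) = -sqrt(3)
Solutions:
 u(a) = C1 - a^3 + 3*a^2/2 + sqrt(3)*a


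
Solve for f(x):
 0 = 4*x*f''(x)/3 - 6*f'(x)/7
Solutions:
 f(x) = C1 + C2*x^(23/14)


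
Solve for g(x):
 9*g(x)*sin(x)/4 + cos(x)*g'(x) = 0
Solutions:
 g(x) = C1*cos(x)^(9/4)


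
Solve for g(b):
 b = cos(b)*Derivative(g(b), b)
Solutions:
 g(b) = C1 + Integral(b/cos(b), b)


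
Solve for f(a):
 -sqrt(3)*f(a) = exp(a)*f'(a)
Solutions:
 f(a) = C1*exp(sqrt(3)*exp(-a))


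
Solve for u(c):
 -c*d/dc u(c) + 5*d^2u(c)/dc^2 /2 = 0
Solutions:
 u(c) = C1 + C2*erfi(sqrt(5)*c/5)


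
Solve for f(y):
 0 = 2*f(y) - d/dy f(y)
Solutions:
 f(y) = C1*exp(2*y)


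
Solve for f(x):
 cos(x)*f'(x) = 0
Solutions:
 f(x) = C1


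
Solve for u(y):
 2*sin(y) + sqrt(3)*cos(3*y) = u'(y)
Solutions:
 u(y) = C1 + sqrt(3)*sin(3*y)/3 - 2*cos(y)


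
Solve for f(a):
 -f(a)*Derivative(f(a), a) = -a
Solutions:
 f(a) = -sqrt(C1 + a^2)
 f(a) = sqrt(C1 + a^2)


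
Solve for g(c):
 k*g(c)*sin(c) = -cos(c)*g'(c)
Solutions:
 g(c) = C1*exp(k*log(cos(c)))


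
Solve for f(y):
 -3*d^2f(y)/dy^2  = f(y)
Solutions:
 f(y) = C1*sin(sqrt(3)*y/3) + C2*cos(sqrt(3)*y/3)


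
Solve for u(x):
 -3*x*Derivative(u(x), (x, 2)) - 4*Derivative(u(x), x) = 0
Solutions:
 u(x) = C1 + C2/x^(1/3)


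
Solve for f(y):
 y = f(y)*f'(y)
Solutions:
 f(y) = -sqrt(C1 + y^2)
 f(y) = sqrt(C1 + y^2)


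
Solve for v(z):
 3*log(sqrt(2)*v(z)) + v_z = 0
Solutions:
 2*Integral(1/(2*log(_y) + log(2)), (_y, v(z)))/3 = C1 - z


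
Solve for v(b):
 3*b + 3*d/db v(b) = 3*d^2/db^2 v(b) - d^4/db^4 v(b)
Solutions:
 v(b) = C1 + C2*exp(2^(1/3)*b*(2/(sqrt(5) + 3)^(1/3) + 2^(1/3)*(sqrt(5) + 3)^(1/3))/4)*sin(2^(1/3)*sqrt(3)*b*(-2^(1/3)*(sqrt(5) + 3)^(1/3) + 2/(sqrt(5) + 3)^(1/3))/4) + C3*exp(2^(1/3)*b*(2/(sqrt(5) + 3)^(1/3) + 2^(1/3)*(sqrt(5) + 3)^(1/3))/4)*cos(2^(1/3)*sqrt(3)*b*(-2^(1/3)*(sqrt(5) + 3)^(1/3) + 2/(sqrt(5) + 3)^(1/3))/4) + C4*exp(-2^(1/3)*b*((sqrt(5) + 3)^(-1/3) + 2^(1/3)*(sqrt(5) + 3)^(1/3)/2)) - b^2/2 - b


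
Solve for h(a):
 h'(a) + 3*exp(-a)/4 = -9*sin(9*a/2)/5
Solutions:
 h(a) = C1 + 2*cos(9*a/2)/5 + 3*exp(-a)/4


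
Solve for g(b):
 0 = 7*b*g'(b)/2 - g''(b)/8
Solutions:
 g(b) = C1 + C2*erfi(sqrt(14)*b)


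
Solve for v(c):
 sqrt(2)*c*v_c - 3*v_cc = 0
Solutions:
 v(c) = C1 + C2*erfi(2^(3/4)*sqrt(3)*c/6)


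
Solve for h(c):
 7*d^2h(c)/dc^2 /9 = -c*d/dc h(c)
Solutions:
 h(c) = C1 + C2*erf(3*sqrt(14)*c/14)


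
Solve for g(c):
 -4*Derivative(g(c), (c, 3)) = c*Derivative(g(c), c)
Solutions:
 g(c) = C1 + Integral(C2*airyai(-2^(1/3)*c/2) + C3*airybi(-2^(1/3)*c/2), c)


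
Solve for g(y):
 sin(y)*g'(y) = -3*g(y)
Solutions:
 g(y) = C1*(cos(y) + 1)^(3/2)/(cos(y) - 1)^(3/2)


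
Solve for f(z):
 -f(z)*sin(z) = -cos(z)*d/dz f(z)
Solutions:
 f(z) = C1/cos(z)


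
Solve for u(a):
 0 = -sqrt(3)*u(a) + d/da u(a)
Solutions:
 u(a) = C1*exp(sqrt(3)*a)


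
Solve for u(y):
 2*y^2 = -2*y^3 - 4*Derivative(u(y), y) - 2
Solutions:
 u(y) = C1 - y^4/8 - y^3/6 - y/2


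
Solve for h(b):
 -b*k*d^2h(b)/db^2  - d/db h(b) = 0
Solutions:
 h(b) = C1 + b^(((re(k) - 1)*re(k) + im(k)^2)/(re(k)^2 + im(k)^2))*(C2*sin(log(b)*Abs(im(k))/(re(k)^2 + im(k)^2)) + C3*cos(log(b)*im(k)/(re(k)^2 + im(k)^2)))


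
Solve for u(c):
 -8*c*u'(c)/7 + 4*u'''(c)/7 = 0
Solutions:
 u(c) = C1 + Integral(C2*airyai(2^(1/3)*c) + C3*airybi(2^(1/3)*c), c)


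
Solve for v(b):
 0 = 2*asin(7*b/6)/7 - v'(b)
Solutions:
 v(b) = C1 + 2*b*asin(7*b/6)/7 + 2*sqrt(36 - 49*b^2)/49


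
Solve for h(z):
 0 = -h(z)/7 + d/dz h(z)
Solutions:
 h(z) = C1*exp(z/7)


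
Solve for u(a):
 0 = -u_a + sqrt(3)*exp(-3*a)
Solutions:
 u(a) = C1 - sqrt(3)*exp(-3*a)/3


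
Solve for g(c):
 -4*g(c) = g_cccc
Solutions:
 g(c) = (C1*sin(c) + C2*cos(c))*exp(-c) + (C3*sin(c) + C4*cos(c))*exp(c)


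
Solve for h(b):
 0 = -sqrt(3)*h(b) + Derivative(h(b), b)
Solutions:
 h(b) = C1*exp(sqrt(3)*b)


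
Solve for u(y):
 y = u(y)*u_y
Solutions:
 u(y) = -sqrt(C1 + y^2)
 u(y) = sqrt(C1 + y^2)


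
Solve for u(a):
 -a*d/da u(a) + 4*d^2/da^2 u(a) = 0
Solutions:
 u(a) = C1 + C2*erfi(sqrt(2)*a/4)


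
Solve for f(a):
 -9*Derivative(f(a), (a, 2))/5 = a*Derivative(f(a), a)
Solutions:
 f(a) = C1 + C2*erf(sqrt(10)*a/6)


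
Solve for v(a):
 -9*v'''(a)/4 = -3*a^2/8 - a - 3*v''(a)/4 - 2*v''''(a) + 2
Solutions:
 v(a) = C1 + C2*a - a^4/24 - 13*a^3/18 - 23*a^2/6 + (C3*sin(sqrt(15)*a/16) + C4*cos(sqrt(15)*a/16))*exp(9*a/16)


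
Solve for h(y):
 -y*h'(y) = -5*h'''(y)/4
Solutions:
 h(y) = C1 + Integral(C2*airyai(10^(2/3)*y/5) + C3*airybi(10^(2/3)*y/5), y)


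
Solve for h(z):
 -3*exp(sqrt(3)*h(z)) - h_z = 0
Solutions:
 h(z) = sqrt(3)*(2*log(1/(C1 + 3*z)) - log(3))/6


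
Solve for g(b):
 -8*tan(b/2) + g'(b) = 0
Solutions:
 g(b) = C1 - 16*log(cos(b/2))


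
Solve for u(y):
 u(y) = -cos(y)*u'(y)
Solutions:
 u(y) = C1*sqrt(sin(y) - 1)/sqrt(sin(y) + 1)


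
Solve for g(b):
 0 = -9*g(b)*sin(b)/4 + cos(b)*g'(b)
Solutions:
 g(b) = C1/cos(b)^(9/4)


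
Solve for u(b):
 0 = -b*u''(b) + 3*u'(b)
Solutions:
 u(b) = C1 + C2*b^4


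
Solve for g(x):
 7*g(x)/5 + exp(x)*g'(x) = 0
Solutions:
 g(x) = C1*exp(7*exp(-x)/5)


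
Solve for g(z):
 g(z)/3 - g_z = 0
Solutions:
 g(z) = C1*exp(z/3)


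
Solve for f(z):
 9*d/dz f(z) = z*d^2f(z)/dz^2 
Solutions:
 f(z) = C1 + C2*z^10


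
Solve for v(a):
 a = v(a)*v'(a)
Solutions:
 v(a) = -sqrt(C1 + a^2)
 v(a) = sqrt(C1 + a^2)


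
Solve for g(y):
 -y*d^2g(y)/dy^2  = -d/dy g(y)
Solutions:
 g(y) = C1 + C2*y^2


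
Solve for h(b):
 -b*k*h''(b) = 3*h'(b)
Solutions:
 h(b) = C1 + b^(((re(k) - 3)*re(k) + im(k)^2)/(re(k)^2 + im(k)^2))*(C2*sin(3*log(b)*Abs(im(k))/(re(k)^2 + im(k)^2)) + C3*cos(3*log(b)*im(k)/(re(k)^2 + im(k)^2)))


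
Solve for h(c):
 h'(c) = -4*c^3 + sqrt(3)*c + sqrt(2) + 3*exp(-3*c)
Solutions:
 h(c) = C1 - c^4 + sqrt(3)*c^2/2 + sqrt(2)*c - exp(-3*c)


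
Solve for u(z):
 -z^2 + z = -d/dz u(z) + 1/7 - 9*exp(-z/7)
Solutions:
 u(z) = C1 + z^3/3 - z^2/2 + z/7 + 63*exp(-z/7)


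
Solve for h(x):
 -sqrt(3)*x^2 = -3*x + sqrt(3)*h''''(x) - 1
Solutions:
 h(x) = C1 + C2*x + C3*x^2 + C4*x^3 - x^6/360 + sqrt(3)*x^5/120 + sqrt(3)*x^4/72


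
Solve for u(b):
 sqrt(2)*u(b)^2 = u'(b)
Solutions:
 u(b) = -1/(C1 + sqrt(2)*b)


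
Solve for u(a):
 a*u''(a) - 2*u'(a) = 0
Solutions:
 u(a) = C1 + C2*a^3


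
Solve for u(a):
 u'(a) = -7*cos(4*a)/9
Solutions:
 u(a) = C1 - 7*sin(4*a)/36


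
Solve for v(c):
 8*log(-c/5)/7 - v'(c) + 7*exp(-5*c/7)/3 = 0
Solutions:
 v(c) = C1 + 8*c*log(-c)/7 + 8*c*(-log(5) - 1)/7 - 49*exp(-5*c/7)/15


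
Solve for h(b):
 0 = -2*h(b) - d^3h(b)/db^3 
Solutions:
 h(b) = C3*exp(-2^(1/3)*b) + (C1*sin(2^(1/3)*sqrt(3)*b/2) + C2*cos(2^(1/3)*sqrt(3)*b/2))*exp(2^(1/3)*b/2)


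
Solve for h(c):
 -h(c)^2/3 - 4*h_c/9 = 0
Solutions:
 h(c) = 4/(C1 + 3*c)


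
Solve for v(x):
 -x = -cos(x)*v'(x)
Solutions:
 v(x) = C1 + Integral(x/cos(x), x)


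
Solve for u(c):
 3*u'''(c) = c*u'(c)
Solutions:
 u(c) = C1 + Integral(C2*airyai(3^(2/3)*c/3) + C3*airybi(3^(2/3)*c/3), c)


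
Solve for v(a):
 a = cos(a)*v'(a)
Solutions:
 v(a) = C1 + Integral(a/cos(a), a)


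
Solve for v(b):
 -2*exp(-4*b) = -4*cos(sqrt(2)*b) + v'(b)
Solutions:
 v(b) = C1 + 2*sqrt(2)*sin(sqrt(2)*b) + exp(-4*b)/2


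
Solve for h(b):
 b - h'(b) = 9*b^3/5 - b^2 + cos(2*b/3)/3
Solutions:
 h(b) = C1 - 9*b^4/20 + b^3/3 + b^2/2 - sin(2*b/3)/2


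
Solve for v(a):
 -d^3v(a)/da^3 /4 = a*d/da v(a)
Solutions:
 v(a) = C1 + Integral(C2*airyai(-2^(2/3)*a) + C3*airybi(-2^(2/3)*a), a)


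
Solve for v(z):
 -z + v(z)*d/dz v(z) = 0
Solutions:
 v(z) = -sqrt(C1 + z^2)
 v(z) = sqrt(C1 + z^2)


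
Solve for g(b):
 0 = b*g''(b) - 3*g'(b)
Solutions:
 g(b) = C1 + C2*b^4


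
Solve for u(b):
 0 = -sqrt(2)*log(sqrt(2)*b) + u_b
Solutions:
 u(b) = C1 + sqrt(2)*b*log(b) - sqrt(2)*b + sqrt(2)*b*log(2)/2


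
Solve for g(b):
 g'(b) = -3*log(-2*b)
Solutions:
 g(b) = C1 - 3*b*log(-b) + 3*b*(1 - log(2))


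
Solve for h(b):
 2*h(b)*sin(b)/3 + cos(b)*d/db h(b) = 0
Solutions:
 h(b) = C1*cos(b)^(2/3)


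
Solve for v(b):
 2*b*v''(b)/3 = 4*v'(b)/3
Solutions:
 v(b) = C1 + C2*b^3


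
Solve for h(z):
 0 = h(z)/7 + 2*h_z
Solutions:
 h(z) = C1*exp(-z/14)


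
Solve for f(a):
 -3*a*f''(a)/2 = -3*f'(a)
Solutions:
 f(a) = C1 + C2*a^3


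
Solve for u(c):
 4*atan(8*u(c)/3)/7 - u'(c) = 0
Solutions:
 Integral(1/atan(8*_y/3), (_y, u(c))) = C1 + 4*c/7


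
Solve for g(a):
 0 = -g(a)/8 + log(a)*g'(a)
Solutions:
 g(a) = C1*exp(li(a)/8)


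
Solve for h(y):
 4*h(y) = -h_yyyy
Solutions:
 h(y) = (C1*sin(y) + C2*cos(y))*exp(-y) + (C3*sin(y) + C4*cos(y))*exp(y)


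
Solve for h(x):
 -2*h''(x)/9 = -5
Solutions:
 h(x) = C1 + C2*x + 45*x^2/4


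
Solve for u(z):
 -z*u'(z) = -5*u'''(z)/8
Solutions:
 u(z) = C1 + Integral(C2*airyai(2*5^(2/3)*z/5) + C3*airybi(2*5^(2/3)*z/5), z)


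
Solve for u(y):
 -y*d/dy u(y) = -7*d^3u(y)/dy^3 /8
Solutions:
 u(y) = C1 + Integral(C2*airyai(2*7^(2/3)*y/7) + C3*airybi(2*7^(2/3)*y/7), y)


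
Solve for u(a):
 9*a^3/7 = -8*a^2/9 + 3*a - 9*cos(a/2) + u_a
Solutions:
 u(a) = C1 + 9*a^4/28 + 8*a^3/27 - 3*a^2/2 + 18*sin(a/2)


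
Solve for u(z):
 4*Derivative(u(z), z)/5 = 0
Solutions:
 u(z) = C1


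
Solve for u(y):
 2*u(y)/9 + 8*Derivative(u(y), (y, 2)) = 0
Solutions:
 u(y) = C1*sin(y/6) + C2*cos(y/6)


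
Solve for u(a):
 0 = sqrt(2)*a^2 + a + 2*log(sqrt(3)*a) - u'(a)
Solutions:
 u(a) = C1 + sqrt(2)*a^3/3 + a^2/2 + 2*a*log(a) - 2*a + a*log(3)


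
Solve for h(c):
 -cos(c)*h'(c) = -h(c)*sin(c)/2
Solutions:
 h(c) = C1/sqrt(cos(c))


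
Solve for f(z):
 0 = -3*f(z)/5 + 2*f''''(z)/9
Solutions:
 f(z) = C1*exp(-30^(3/4)*z/10) + C2*exp(30^(3/4)*z/10) + C3*sin(30^(3/4)*z/10) + C4*cos(30^(3/4)*z/10)


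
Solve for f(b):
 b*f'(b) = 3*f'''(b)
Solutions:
 f(b) = C1 + Integral(C2*airyai(3^(2/3)*b/3) + C3*airybi(3^(2/3)*b/3), b)


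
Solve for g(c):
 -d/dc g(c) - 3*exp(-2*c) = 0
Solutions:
 g(c) = C1 + 3*exp(-2*c)/2


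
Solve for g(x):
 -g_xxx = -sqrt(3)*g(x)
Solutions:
 g(x) = C3*exp(3^(1/6)*x) + (C1*sin(3^(2/3)*x/2) + C2*cos(3^(2/3)*x/2))*exp(-3^(1/6)*x/2)


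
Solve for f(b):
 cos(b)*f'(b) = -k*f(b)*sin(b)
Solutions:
 f(b) = C1*exp(k*log(cos(b)))


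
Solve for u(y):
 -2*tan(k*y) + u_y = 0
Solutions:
 u(y) = C1 + 2*Piecewise((-log(cos(k*y))/k, Ne(k, 0)), (0, True))


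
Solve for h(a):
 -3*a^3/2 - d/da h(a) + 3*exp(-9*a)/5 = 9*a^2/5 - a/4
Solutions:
 h(a) = C1 - 3*a^4/8 - 3*a^3/5 + a^2/8 - exp(-9*a)/15


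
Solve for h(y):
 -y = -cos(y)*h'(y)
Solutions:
 h(y) = C1 + Integral(y/cos(y), y)


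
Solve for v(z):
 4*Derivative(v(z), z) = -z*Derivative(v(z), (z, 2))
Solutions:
 v(z) = C1 + C2/z^3


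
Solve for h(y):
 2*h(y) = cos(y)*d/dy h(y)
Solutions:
 h(y) = C1*(sin(y) + 1)/(sin(y) - 1)


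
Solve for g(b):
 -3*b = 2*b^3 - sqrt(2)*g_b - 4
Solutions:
 g(b) = C1 + sqrt(2)*b^4/4 + 3*sqrt(2)*b^2/4 - 2*sqrt(2)*b


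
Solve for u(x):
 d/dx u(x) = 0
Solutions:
 u(x) = C1


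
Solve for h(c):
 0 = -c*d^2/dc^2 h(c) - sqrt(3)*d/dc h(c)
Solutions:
 h(c) = C1 + C2*c^(1 - sqrt(3))


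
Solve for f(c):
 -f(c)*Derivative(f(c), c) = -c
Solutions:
 f(c) = -sqrt(C1 + c^2)
 f(c) = sqrt(C1 + c^2)


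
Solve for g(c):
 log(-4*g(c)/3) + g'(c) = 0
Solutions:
 Integral(1/(log(-_y) - log(3) + 2*log(2)), (_y, g(c))) = C1 - c


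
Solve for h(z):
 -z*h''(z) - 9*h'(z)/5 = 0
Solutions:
 h(z) = C1 + C2/z^(4/5)


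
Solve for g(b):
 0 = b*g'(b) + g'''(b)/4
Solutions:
 g(b) = C1 + Integral(C2*airyai(-2^(2/3)*b) + C3*airybi(-2^(2/3)*b), b)


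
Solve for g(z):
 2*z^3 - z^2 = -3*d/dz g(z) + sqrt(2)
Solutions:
 g(z) = C1 - z^4/6 + z^3/9 + sqrt(2)*z/3


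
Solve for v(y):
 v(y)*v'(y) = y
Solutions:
 v(y) = -sqrt(C1 + y^2)
 v(y) = sqrt(C1 + y^2)


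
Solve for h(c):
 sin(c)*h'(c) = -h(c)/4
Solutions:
 h(c) = C1*(cos(c) + 1)^(1/8)/(cos(c) - 1)^(1/8)


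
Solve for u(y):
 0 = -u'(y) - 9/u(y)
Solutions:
 u(y) = -sqrt(C1 - 18*y)
 u(y) = sqrt(C1 - 18*y)


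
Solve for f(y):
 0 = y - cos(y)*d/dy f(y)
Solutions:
 f(y) = C1 + Integral(y/cos(y), y)


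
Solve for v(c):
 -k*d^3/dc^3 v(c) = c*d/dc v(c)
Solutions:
 v(c) = C1 + Integral(C2*airyai(c*(-1/k)^(1/3)) + C3*airybi(c*(-1/k)^(1/3)), c)


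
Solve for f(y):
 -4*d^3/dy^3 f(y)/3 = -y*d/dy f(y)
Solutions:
 f(y) = C1 + Integral(C2*airyai(6^(1/3)*y/2) + C3*airybi(6^(1/3)*y/2), y)


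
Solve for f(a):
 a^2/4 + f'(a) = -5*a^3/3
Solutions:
 f(a) = C1 - 5*a^4/12 - a^3/12


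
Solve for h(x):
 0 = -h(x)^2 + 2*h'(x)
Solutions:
 h(x) = -2/(C1 + x)


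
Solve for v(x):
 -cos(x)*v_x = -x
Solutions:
 v(x) = C1 + Integral(x/cos(x), x)


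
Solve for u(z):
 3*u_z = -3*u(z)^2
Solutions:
 u(z) = 1/(C1 + z)


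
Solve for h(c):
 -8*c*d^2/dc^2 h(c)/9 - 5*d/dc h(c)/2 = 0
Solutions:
 h(c) = C1 + C2/c^(29/16)


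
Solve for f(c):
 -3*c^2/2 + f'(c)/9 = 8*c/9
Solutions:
 f(c) = C1 + 9*c^3/2 + 4*c^2


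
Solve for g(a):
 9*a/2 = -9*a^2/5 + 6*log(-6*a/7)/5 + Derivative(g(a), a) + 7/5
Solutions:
 g(a) = C1 + 3*a^3/5 + 9*a^2/4 - 6*a*log(-a)/5 + a*(-6*log(6) - 1 + 6*log(7))/5


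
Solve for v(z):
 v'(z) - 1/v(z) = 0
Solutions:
 v(z) = -sqrt(C1 + 2*z)
 v(z) = sqrt(C1 + 2*z)


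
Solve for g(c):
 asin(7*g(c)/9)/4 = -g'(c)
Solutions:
 Integral(1/asin(7*_y/9), (_y, g(c))) = C1 - c/4


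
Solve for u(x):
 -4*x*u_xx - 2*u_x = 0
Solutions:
 u(x) = C1 + C2*sqrt(x)


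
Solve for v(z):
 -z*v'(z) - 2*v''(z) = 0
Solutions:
 v(z) = C1 + C2*erf(z/2)


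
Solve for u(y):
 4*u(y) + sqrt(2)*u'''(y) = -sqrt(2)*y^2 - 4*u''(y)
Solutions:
 u(y) = C1*exp(y*(-4*sqrt(2) + 8/(3*sqrt(354) + 43*sqrt(2))^(1/3) + (3*sqrt(354) + 43*sqrt(2))^(1/3))/6)*sin(sqrt(3)*y*(-(3*sqrt(354) + 43*sqrt(2))^(1/3) + 8/(3*sqrt(354) + 43*sqrt(2))^(1/3))/6) + C2*exp(y*(-4*sqrt(2) + 8/(3*sqrt(354) + 43*sqrt(2))^(1/3) + (3*sqrt(354) + 43*sqrt(2))^(1/3))/6)*cos(sqrt(3)*y*(-(3*sqrt(354) + 43*sqrt(2))^(1/3) + 8/(3*sqrt(354) + 43*sqrt(2))^(1/3))/6) + C3*exp(-y*(8/(3*sqrt(354) + 43*sqrt(2))^(1/3) + 2*sqrt(2) + (3*sqrt(354) + 43*sqrt(2))^(1/3))/3) - sqrt(2)*y^2/4 + sqrt(2)/2


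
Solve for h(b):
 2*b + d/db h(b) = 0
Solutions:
 h(b) = C1 - b^2


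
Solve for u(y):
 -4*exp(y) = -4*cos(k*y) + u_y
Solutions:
 u(y) = C1 - 4*exp(y) + 4*sin(k*y)/k


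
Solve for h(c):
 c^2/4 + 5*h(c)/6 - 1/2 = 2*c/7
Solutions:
 h(c) = -3*c^2/10 + 12*c/35 + 3/5


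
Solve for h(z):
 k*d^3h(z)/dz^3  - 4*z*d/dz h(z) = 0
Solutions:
 h(z) = C1 + Integral(C2*airyai(2^(2/3)*z*(1/k)^(1/3)) + C3*airybi(2^(2/3)*z*(1/k)^(1/3)), z)


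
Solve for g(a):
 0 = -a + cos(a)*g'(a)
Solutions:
 g(a) = C1 + Integral(a/cos(a), a)


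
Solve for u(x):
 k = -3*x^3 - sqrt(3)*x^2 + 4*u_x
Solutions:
 u(x) = C1 + k*x/4 + 3*x^4/16 + sqrt(3)*x^3/12


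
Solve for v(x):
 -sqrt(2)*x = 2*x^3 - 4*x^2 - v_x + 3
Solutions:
 v(x) = C1 + x^4/2 - 4*x^3/3 + sqrt(2)*x^2/2 + 3*x


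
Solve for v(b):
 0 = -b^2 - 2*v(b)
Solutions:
 v(b) = -b^2/2


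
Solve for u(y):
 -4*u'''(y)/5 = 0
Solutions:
 u(y) = C1 + C2*y + C3*y^2


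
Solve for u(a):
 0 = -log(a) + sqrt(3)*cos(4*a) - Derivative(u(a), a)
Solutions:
 u(a) = C1 - a*log(a) + a + sqrt(3)*sin(4*a)/4


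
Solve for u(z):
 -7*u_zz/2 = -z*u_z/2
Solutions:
 u(z) = C1 + C2*erfi(sqrt(14)*z/14)


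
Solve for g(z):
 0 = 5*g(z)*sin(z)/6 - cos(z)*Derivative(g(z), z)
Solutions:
 g(z) = C1/cos(z)^(5/6)


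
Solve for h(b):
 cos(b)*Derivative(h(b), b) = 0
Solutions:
 h(b) = C1


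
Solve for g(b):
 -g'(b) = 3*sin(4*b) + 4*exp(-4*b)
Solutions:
 g(b) = C1 + 3*cos(4*b)/4 + exp(-4*b)


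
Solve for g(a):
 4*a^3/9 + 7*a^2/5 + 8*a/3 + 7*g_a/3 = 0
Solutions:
 g(a) = C1 - a^4/21 - a^3/5 - 4*a^2/7


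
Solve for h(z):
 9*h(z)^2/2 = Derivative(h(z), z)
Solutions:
 h(z) = -2/(C1 + 9*z)


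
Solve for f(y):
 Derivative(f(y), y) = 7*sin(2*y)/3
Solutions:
 f(y) = C1 - 7*cos(2*y)/6


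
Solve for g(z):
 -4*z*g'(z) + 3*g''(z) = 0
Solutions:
 g(z) = C1 + C2*erfi(sqrt(6)*z/3)


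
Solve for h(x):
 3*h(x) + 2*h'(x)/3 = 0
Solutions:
 h(x) = C1*exp(-9*x/2)


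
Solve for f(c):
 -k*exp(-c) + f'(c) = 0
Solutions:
 f(c) = C1 - k*exp(-c)


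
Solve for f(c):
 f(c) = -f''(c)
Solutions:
 f(c) = C1*sin(c) + C2*cos(c)


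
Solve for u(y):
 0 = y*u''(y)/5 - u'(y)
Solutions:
 u(y) = C1 + C2*y^6


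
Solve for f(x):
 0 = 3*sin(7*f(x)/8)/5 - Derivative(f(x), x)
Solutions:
 -3*x/5 + 4*log(cos(7*f(x)/8) - 1)/7 - 4*log(cos(7*f(x)/8) + 1)/7 = C1


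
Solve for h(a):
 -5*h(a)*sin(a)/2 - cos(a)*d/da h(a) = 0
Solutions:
 h(a) = C1*cos(a)^(5/2)


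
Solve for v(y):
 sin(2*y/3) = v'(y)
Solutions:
 v(y) = C1 - 3*cos(2*y/3)/2


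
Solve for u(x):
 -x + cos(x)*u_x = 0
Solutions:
 u(x) = C1 + Integral(x/cos(x), x)


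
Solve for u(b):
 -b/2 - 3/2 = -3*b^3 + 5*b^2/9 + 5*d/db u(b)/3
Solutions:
 u(b) = C1 + 9*b^4/20 - b^3/9 - 3*b^2/20 - 9*b/10


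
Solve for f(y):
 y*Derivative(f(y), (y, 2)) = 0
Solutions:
 f(y) = C1 + C2*y


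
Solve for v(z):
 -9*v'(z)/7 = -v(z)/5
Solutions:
 v(z) = C1*exp(7*z/45)


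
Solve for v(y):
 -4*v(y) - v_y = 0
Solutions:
 v(y) = C1*exp(-4*y)


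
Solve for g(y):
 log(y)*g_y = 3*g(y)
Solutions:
 g(y) = C1*exp(3*li(y))


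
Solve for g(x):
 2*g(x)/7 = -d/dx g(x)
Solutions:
 g(x) = C1*exp(-2*x/7)


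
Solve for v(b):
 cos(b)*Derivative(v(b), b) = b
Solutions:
 v(b) = C1 + Integral(b/cos(b), b)


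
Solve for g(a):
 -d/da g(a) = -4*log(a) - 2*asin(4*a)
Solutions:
 g(a) = C1 + 4*a*log(a) + 2*a*asin(4*a) - 4*a + sqrt(1 - 16*a^2)/2


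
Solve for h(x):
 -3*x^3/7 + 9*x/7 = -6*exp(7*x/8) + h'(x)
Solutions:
 h(x) = C1 - 3*x^4/28 + 9*x^2/14 + 48*exp(7*x/8)/7


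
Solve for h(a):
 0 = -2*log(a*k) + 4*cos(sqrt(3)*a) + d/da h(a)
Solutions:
 h(a) = C1 + 2*a*log(a*k) - 2*a - 4*sqrt(3)*sin(sqrt(3)*a)/3


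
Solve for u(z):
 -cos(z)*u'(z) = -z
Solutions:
 u(z) = C1 + Integral(z/cos(z), z)


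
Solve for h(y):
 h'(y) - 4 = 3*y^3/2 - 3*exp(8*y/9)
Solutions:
 h(y) = C1 + 3*y^4/8 + 4*y - 27*exp(8*y/9)/8


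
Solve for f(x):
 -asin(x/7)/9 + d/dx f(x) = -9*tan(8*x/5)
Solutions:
 f(x) = C1 + x*asin(x/7)/9 + sqrt(49 - x^2)/9 + 45*log(cos(8*x/5))/8


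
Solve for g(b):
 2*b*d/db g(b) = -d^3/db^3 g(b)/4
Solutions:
 g(b) = C1 + Integral(C2*airyai(-2*b) + C3*airybi(-2*b), b)


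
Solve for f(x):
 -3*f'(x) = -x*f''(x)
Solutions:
 f(x) = C1 + C2*x^4


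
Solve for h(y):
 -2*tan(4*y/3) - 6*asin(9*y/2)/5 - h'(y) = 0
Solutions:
 h(y) = C1 - 6*y*asin(9*y/2)/5 - 2*sqrt(4 - 81*y^2)/15 + 3*log(cos(4*y/3))/2


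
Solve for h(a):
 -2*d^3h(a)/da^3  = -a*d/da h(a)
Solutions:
 h(a) = C1 + Integral(C2*airyai(2^(2/3)*a/2) + C3*airybi(2^(2/3)*a/2), a)


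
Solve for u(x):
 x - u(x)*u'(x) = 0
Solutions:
 u(x) = -sqrt(C1 + x^2)
 u(x) = sqrt(C1 + x^2)


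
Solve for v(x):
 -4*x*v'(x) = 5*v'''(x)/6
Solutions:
 v(x) = C1 + Integral(C2*airyai(-2*3^(1/3)*5^(2/3)*x/5) + C3*airybi(-2*3^(1/3)*5^(2/3)*x/5), x)


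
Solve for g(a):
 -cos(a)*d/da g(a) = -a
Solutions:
 g(a) = C1 + Integral(a/cos(a), a)


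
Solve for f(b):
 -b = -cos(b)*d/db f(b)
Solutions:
 f(b) = C1 + Integral(b/cos(b), b)


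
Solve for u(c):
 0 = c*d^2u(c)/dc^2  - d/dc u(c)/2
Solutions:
 u(c) = C1 + C2*c^(3/2)


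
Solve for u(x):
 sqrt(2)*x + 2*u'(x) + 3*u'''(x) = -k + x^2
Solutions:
 u(x) = C1 + C2*sin(sqrt(6)*x/3) + C3*cos(sqrt(6)*x/3) - k*x/2 + x^3/6 - sqrt(2)*x^2/4 - 3*x/2


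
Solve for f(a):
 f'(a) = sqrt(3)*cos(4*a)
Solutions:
 f(a) = C1 + sqrt(3)*sin(4*a)/4


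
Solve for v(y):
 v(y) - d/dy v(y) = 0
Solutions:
 v(y) = C1*exp(y)


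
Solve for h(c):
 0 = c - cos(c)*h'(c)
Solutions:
 h(c) = C1 + Integral(c/cos(c), c)


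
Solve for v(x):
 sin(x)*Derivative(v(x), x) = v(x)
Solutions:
 v(x) = C1*sqrt(cos(x) - 1)/sqrt(cos(x) + 1)


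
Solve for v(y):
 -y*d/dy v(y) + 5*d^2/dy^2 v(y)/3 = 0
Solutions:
 v(y) = C1 + C2*erfi(sqrt(30)*y/10)


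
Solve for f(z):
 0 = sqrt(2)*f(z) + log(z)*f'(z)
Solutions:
 f(z) = C1*exp(-sqrt(2)*li(z))


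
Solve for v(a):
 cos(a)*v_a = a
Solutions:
 v(a) = C1 + Integral(a/cos(a), a)


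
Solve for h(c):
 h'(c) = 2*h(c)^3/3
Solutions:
 h(c) = -sqrt(6)*sqrt(-1/(C1 + 2*c))/2
 h(c) = sqrt(6)*sqrt(-1/(C1 + 2*c))/2


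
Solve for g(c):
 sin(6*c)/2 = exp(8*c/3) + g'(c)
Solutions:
 g(c) = C1 - 3*exp(8*c/3)/8 - cos(6*c)/12


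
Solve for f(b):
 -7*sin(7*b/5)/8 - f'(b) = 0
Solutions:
 f(b) = C1 + 5*cos(7*b/5)/8


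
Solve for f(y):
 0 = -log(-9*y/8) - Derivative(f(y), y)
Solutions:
 f(y) = C1 - y*log(-y) + y*(-2*log(3) + 1 + 3*log(2))


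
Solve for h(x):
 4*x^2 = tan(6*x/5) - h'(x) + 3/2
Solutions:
 h(x) = C1 - 4*x^3/3 + 3*x/2 - 5*log(cos(6*x/5))/6


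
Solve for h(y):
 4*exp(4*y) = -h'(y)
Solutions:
 h(y) = C1 - exp(4*y)


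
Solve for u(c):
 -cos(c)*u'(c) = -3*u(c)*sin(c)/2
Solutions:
 u(c) = C1/cos(c)^(3/2)


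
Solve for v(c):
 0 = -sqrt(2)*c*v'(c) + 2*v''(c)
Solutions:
 v(c) = C1 + C2*erfi(2^(1/4)*c/2)


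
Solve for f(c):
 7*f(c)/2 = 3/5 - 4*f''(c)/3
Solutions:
 f(c) = C1*sin(sqrt(42)*c/4) + C2*cos(sqrt(42)*c/4) + 6/35


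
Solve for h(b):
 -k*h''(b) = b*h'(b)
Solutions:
 h(b) = C1 + C2*sqrt(k)*erf(sqrt(2)*b*sqrt(1/k)/2)


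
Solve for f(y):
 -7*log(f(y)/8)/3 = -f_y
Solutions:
 3*Integral(1/(-log(_y) + 3*log(2)), (_y, f(y)))/7 = C1 - y


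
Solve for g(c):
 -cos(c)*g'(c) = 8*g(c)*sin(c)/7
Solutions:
 g(c) = C1*cos(c)^(8/7)


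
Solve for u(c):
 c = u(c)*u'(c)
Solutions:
 u(c) = -sqrt(C1 + c^2)
 u(c) = sqrt(C1 + c^2)


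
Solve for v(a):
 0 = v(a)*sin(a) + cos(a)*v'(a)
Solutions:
 v(a) = C1*cos(a)


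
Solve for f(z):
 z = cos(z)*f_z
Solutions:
 f(z) = C1 + Integral(z/cos(z), z)


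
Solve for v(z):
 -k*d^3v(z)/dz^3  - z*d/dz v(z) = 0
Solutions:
 v(z) = C1 + Integral(C2*airyai(z*(-1/k)^(1/3)) + C3*airybi(z*(-1/k)^(1/3)), z)


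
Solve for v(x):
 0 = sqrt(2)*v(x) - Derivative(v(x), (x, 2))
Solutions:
 v(x) = C1*exp(-2^(1/4)*x) + C2*exp(2^(1/4)*x)


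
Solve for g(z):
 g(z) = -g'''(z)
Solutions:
 g(z) = C3*exp(-z) + (C1*sin(sqrt(3)*z/2) + C2*cos(sqrt(3)*z/2))*exp(z/2)


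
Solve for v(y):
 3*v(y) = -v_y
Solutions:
 v(y) = C1*exp(-3*y)


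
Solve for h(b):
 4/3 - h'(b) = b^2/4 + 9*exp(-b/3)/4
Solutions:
 h(b) = C1 - b^3/12 + 4*b/3 + 27*exp(-b/3)/4


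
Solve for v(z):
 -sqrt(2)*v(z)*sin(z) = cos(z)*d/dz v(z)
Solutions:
 v(z) = C1*cos(z)^(sqrt(2))


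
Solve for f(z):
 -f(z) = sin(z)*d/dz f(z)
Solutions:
 f(z) = C1*sqrt(cos(z) + 1)/sqrt(cos(z) - 1)


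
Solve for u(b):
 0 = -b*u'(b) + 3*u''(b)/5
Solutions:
 u(b) = C1 + C2*erfi(sqrt(30)*b/6)


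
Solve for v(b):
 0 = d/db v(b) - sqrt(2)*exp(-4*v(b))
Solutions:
 v(b) = log(-I*(C1 + 4*sqrt(2)*b)^(1/4))
 v(b) = log(I*(C1 + 4*sqrt(2)*b)^(1/4))
 v(b) = log(-(C1 + 4*sqrt(2)*b)^(1/4))
 v(b) = log(C1 + 4*sqrt(2)*b)/4


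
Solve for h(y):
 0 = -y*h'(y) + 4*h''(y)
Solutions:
 h(y) = C1 + C2*erfi(sqrt(2)*y/4)


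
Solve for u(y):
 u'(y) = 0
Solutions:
 u(y) = C1


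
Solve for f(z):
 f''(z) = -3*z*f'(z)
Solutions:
 f(z) = C1 + C2*erf(sqrt(6)*z/2)


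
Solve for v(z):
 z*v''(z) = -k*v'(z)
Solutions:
 v(z) = C1 + z^(1 - re(k))*(C2*sin(log(z)*Abs(im(k))) + C3*cos(log(z)*im(k)))


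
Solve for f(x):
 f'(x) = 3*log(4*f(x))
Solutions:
 -Integral(1/(log(_y) + 2*log(2)), (_y, f(x)))/3 = C1 - x


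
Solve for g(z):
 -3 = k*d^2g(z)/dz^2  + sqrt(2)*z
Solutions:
 g(z) = C1 + C2*z - sqrt(2)*z^3/(6*k) - 3*z^2/(2*k)


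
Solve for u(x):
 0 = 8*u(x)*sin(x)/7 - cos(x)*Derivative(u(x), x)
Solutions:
 u(x) = C1/cos(x)^(8/7)


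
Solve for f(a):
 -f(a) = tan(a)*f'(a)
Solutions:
 f(a) = C1/sin(a)


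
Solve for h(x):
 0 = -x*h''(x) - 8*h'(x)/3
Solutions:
 h(x) = C1 + C2/x^(5/3)


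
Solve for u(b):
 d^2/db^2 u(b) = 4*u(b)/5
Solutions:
 u(b) = C1*exp(-2*sqrt(5)*b/5) + C2*exp(2*sqrt(5)*b/5)


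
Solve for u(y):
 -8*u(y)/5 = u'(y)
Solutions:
 u(y) = C1*exp(-8*y/5)


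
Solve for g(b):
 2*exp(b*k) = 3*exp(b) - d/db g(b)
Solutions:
 g(b) = C1 + 3*exp(b) - 2*exp(b*k)/k


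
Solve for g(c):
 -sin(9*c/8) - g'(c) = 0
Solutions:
 g(c) = C1 + 8*cos(9*c/8)/9


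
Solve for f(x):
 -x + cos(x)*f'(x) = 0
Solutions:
 f(x) = C1 + Integral(x/cos(x), x)


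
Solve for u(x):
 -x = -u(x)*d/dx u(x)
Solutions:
 u(x) = -sqrt(C1 + x^2)
 u(x) = sqrt(C1 + x^2)


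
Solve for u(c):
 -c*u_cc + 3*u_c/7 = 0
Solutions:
 u(c) = C1 + C2*c^(10/7)


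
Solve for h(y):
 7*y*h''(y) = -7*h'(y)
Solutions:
 h(y) = C1 + C2*log(y)


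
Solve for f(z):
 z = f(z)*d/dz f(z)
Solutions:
 f(z) = -sqrt(C1 + z^2)
 f(z) = sqrt(C1 + z^2)


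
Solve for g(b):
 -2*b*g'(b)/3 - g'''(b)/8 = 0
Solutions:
 g(b) = C1 + Integral(C2*airyai(-2*2^(1/3)*3^(2/3)*b/3) + C3*airybi(-2*2^(1/3)*3^(2/3)*b/3), b)


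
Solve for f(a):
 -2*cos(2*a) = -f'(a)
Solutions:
 f(a) = C1 + sin(2*a)


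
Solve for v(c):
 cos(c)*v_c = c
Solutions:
 v(c) = C1 + Integral(c/cos(c), c)


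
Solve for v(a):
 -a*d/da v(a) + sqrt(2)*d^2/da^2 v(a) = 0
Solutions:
 v(a) = C1 + C2*erfi(2^(1/4)*a/2)


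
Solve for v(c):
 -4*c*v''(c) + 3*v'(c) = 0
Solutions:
 v(c) = C1 + C2*c^(7/4)


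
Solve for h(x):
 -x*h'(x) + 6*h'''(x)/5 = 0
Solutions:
 h(x) = C1 + Integral(C2*airyai(5^(1/3)*6^(2/3)*x/6) + C3*airybi(5^(1/3)*6^(2/3)*x/6), x)


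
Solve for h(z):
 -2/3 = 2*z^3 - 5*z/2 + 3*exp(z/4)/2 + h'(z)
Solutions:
 h(z) = C1 - z^4/2 + 5*z^2/4 - 2*z/3 - 6*exp(z/4)


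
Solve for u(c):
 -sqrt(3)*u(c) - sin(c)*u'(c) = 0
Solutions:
 u(c) = C1*(cos(c) + 1)^(sqrt(3)/2)/(cos(c) - 1)^(sqrt(3)/2)


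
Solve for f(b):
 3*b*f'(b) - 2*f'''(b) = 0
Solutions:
 f(b) = C1 + Integral(C2*airyai(2^(2/3)*3^(1/3)*b/2) + C3*airybi(2^(2/3)*3^(1/3)*b/2), b)


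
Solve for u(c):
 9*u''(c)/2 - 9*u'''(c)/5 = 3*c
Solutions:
 u(c) = C1 + C2*c + C3*exp(5*c/2) + c^3/9 + 2*c^2/15


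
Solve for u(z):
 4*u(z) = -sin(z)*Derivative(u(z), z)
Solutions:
 u(z) = C1*(cos(z)^2 + 2*cos(z) + 1)/(cos(z)^2 - 2*cos(z) + 1)


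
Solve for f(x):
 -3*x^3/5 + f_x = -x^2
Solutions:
 f(x) = C1 + 3*x^4/20 - x^3/3


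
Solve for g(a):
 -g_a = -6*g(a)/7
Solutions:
 g(a) = C1*exp(6*a/7)


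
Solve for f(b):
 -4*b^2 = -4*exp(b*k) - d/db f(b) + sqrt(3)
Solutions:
 f(b) = C1 + 4*b^3/3 + sqrt(3)*b - 4*exp(b*k)/k


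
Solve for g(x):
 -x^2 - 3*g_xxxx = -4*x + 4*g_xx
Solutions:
 g(x) = C1 + C2*x + C3*sin(2*sqrt(3)*x/3) + C4*cos(2*sqrt(3)*x/3) - x^4/48 + x^3/6 + 3*x^2/16


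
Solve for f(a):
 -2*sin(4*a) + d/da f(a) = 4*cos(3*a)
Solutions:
 f(a) = C1 + 4*sin(3*a)/3 - cos(4*a)/2


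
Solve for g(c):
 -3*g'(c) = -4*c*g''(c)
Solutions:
 g(c) = C1 + C2*c^(7/4)


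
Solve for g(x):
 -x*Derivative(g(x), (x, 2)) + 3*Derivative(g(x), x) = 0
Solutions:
 g(x) = C1 + C2*x^4


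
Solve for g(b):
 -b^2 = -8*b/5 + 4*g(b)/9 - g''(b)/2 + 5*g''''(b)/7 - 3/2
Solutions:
 g(b) = -9*b^2/4 + 18*b/5 + (C1*sin(5^(3/4)*sqrt(6)*7^(1/4)*b*sin(atan(sqrt(1799)/21)/2)/15) + C2*cos(5^(3/4)*sqrt(6)*7^(1/4)*b*sin(atan(sqrt(1799)/21)/2)/15))*exp(-5^(3/4)*sqrt(6)*7^(1/4)*b*cos(atan(sqrt(1799)/21)/2)/15) + (C3*sin(5^(3/4)*sqrt(6)*7^(1/4)*b*sin(atan(sqrt(1799)/21)/2)/15) + C4*cos(5^(3/4)*sqrt(6)*7^(1/4)*b*sin(atan(sqrt(1799)/21)/2)/15))*exp(5^(3/4)*sqrt(6)*7^(1/4)*b*cos(atan(sqrt(1799)/21)/2)/15) - 27/16


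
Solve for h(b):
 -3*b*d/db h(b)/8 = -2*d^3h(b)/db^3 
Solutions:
 h(b) = C1 + Integral(C2*airyai(2^(2/3)*3^(1/3)*b/4) + C3*airybi(2^(2/3)*3^(1/3)*b/4), b)


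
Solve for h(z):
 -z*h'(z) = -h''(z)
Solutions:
 h(z) = C1 + C2*erfi(sqrt(2)*z/2)


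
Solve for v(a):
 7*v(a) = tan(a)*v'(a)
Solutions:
 v(a) = C1*sin(a)^7


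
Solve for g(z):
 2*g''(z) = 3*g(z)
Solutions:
 g(z) = C1*exp(-sqrt(6)*z/2) + C2*exp(sqrt(6)*z/2)


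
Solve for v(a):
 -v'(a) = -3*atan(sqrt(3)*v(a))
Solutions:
 Integral(1/atan(sqrt(3)*_y), (_y, v(a))) = C1 + 3*a


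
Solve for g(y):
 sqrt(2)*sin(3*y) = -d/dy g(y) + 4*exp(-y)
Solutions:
 g(y) = C1 + sqrt(2)*cos(3*y)/3 - 4*exp(-y)


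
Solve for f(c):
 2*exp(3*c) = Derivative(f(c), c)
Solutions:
 f(c) = C1 + 2*exp(3*c)/3


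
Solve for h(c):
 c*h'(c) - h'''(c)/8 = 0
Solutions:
 h(c) = C1 + Integral(C2*airyai(2*c) + C3*airybi(2*c), c)


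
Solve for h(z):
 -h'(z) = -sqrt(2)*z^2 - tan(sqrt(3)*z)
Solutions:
 h(z) = C1 + sqrt(2)*z^3/3 - sqrt(3)*log(cos(sqrt(3)*z))/3


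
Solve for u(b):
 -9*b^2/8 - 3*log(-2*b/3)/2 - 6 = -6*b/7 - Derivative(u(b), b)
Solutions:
 u(b) = C1 + 3*b^3/8 - 3*b^2/7 + 3*b*log(-b)/2 + b*(-2*log(3) + log(2) + log(6)/2 + 9/2)


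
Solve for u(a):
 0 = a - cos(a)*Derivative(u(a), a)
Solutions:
 u(a) = C1 + Integral(a/cos(a), a)


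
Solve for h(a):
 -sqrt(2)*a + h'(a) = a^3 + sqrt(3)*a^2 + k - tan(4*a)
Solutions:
 h(a) = C1 + a^4/4 + sqrt(3)*a^3/3 + sqrt(2)*a^2/2 + a*k + log(cos(4*a))/4


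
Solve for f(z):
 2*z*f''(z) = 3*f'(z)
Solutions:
 f(z) = C1 + C2*z^(5/2)


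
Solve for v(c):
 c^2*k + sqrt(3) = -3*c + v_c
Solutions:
 v(c) = C1 + c^3*k/3 + 3*c^2/2 + sqrt(3)*c


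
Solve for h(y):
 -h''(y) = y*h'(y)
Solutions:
 h(y) = C1 + C2*erf(sqrt(2)*y/2)


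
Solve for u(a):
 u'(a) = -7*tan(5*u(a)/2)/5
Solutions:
 u(a) = -2*asin(C1*exp(-7*a/2))/5 + 2*pi/5
 u(a) = 2*asin(C1*exp(-7*a/2))/5


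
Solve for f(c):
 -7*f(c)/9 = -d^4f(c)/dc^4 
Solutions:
 f(c) = C1*exp(-sqrt(3)*7^(1/4)*c/3) + C2*exp(sqrt(3)*7^(1/4)*c/3) + C3*sin(sqrt(3)*7^(1/4)*c/3) + C4*cos(sqrt(3)*7^(1/4)*c/3)


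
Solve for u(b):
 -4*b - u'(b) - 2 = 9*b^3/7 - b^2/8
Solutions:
 u(b) = C1 - 9*b^4/28 + b^3/24 - 2*b^2 - 2*b


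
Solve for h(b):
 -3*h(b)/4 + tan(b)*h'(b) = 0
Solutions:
 h(b) = C1*sin(b)^(3/4)


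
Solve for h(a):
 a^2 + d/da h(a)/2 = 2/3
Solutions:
 h(a) = C1 - 2*a^3/3 + 4*a/3


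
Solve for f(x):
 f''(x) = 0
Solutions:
 f(x) = C1 + C2*x


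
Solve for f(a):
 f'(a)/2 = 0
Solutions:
 f(a) = C1


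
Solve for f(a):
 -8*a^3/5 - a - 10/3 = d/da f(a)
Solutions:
 f(a) = C1 - 2*a^4/5 - a^2/2 - 10*a/3


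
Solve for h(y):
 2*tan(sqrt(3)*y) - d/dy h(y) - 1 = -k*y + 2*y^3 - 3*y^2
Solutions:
 h(y) = C1 + k*y^2/2 - y^4/2 + y^3 - y - 2*sqrt(3)*log(cos(sqrt(3)*y))/3


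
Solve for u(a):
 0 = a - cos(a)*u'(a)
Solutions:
 u(a) = C1 + Integral(a/cos(a), a)


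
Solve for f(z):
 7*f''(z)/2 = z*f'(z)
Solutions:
 f(z) = C1 + C2*erfi(sqrt(7)*z/7)


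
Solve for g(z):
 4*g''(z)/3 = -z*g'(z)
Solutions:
 g(z) = C1 + C2*erf(sqrt(6)*z/4)


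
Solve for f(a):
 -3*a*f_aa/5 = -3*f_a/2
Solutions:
 f(a) = C1 + C2*a^(7/2)


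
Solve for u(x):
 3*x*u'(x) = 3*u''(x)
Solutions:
 u(x) = C1 + C2*erfi(sqrt(2)*x/2)


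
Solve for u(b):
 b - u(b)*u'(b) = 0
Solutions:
 u(b) = -sqrt(C1 + b^2)
 u(b) = sqrt(C1 + b^2)


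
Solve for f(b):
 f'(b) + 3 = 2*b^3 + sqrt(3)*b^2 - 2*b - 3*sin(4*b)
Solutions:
 f(b) = C1 + b^4/2 + sqrt(3)*b^3/3 - b^2 - 3*b + 3*cos(4*b)/4


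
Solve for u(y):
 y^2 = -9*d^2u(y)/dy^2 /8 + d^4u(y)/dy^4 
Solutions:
 u(y) = C1 + C2*y + C3*exp(-3*sqrt(2)*y/4) + C4*exp(3*sqrt(2)*y/4) - 2*y^4/27 - 64*y^2/81


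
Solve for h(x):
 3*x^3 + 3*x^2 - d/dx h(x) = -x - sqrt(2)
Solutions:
 h(x) = C1 + 3*x^4/4 + x^3 + x^2/2 + sqrt(2)*x


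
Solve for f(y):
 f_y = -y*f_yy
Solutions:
 f(y) = C1 + C2*log(y)


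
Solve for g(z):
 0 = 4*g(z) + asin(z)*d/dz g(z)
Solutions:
 g(z) = C1*exp(-4*Integral(1/asin(z), z))


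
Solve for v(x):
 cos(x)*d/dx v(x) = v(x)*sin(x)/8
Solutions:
 v(x) = C1/cos(x)^(1/8)


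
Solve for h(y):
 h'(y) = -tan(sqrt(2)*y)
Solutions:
 h(y) = C1 + sqrt(2)*log(cos(sqrt(2)*y))/2


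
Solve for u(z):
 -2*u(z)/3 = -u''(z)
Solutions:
 u(z) = C1*exp(-sqrt(6)*z/3) + C2*exp(sqrt(6)*z/3)
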